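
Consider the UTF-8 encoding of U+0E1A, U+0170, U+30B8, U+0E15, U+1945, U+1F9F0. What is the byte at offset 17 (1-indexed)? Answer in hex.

0xA7

1-indexed offset 17 is 0-indexed offset 16.
U+0E1A → 3-byte form E0 B8 9A at offsets 0–2.
U+0170 → 2-byte form C5 B0 at offsets 3–4.
U+30B8 → 3-byte form E3 82 B8 at offsets 5–7.
U+0E15 → 3-byte form E0 B8 95 at offsets 8–10.
U+1945 → 3-byte form E1 A5 85 at offsets 11–13.
U+1F9F0 → 4-byte form F0 9F A7 B0 at offsets 14–17.
Offset 16 falls in char 6's range; it's byte 3 of F0 9F A7 B0 = 0xA7.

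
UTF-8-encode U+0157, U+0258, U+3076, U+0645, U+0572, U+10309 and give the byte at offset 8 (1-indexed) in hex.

1-indexed offset 8 is 0-indexed offset 7.
U+0157 → 2-byte form C5 97 at offsets 0–1.
U+0258 → 2-byte form C9 98 at offsets 2–3.
U+3076 → 3-byte form E3 81 B6 at offsets 4–6.
U+0645 → 2-byte form D9 85 at offsets 7–8.
Offset 7 falls in char 4's range; it's byte 1 of D9 85 = 0xD9.

0xD9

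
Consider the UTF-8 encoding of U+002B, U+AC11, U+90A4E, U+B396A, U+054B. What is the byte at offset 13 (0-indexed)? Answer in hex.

0x8B

U+002B → 1-byte form 2B at offsets 0–0.
U+AC11 → 3-byte form EA B0 91 at offsets 1–3.
U+90A4E → 4-byte form F2 90 A9 8E at offsets 4–7.
U+B396A → 4-byte form F2 B3 A5 AA at offsets 8–11.
U+054B → 2-byte form D5 8B at offsets 12–13.
Offset 13 falls in char 5's range; it's byte 2 of D5 8B = 0x8B.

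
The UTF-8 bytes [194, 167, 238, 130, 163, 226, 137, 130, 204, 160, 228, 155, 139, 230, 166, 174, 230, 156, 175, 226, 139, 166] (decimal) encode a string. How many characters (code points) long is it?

8

Byte at offset 0: 0xC2 = 11000010 → 2-byte char (#1). Advance 2.
Byte at offset 2: 0xEE = 11101110 → 3-byte char (#2). Advance 3.
Byte at offset 5: 0xE2 = 11100010 → 3-byte char (#3). Advance 3.
Byte at offset 8: 0xCC = 11001100 → 2-byte char (#4). Advance 2.
Byte at offset 10: 0xE4 = 11100100 → 3-byte char (#5). Advance 3.
Byte at offset 13: 0xE6 = 11100110 → 3-byte char (#6). Advance 3.
Byte at offset 16: 0xE6 = 11100110 → 3-byte char (#7). Advance 3.
Byte at offset 19: 0xE2 = 11100010 → 3-byte char (#8). Advance 3.
Reached end at offset 22 after 8 code points.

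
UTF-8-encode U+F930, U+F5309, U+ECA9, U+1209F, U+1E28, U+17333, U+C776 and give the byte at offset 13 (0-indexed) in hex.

0x9F

U+F930 → 3-byte form EF A4 B0 at offsets 0–2.
U+F5309 → 4-byte form F3 B5 8C 89 at offsets 3–6.
U+ECA9 → 3-byte form EE B2 A9 at offsets 7–9.
U+1209F → 4-byte form F0 92 82 9F at offsets 10–13.
Offset 13 falls in char 4's range; it's byte 4 of F0 92 82 9F = 0x9F.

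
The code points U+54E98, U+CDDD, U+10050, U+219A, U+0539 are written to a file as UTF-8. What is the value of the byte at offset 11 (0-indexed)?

U+54E98 → 4-byte form F1 94 BA 98 at offsets 0–3.
U+CDDD → 3-byte form EC B7 9D at offsets 4–6.
U+10050 → 4-byte form F0 90 81 90 at offsets 7–10.
U+219A → 3-byte form E2 86 9A at offsets 11–13.
Offset 11 falls in char 4's range; it's byte 1 of E2 86 9A = 0xE2.

0xE2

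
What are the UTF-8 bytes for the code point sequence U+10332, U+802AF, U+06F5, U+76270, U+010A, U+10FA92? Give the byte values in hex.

U+10332: 4-byte form → F0 90 8C B2.
U+802AF: 4-byte form → F2 80 8A AF.
U+06F5: 2-byte form → DB B5.
U+76270: 4-byte form → F1 B6 89 B0.
U+010A: 2-byte form → C4 8A.
U+10FA92: 4-byte form → F4 8F AA 92.
Concatenated (20 bytes): F0 90 8C B2 F2 80 8A AF DB B5 F1 B6 89 B0 C4 8A F4 8F AA 92.

F0 90 8C B2 F2 80 8A AF DB B5 F1 B6 89 B0 C4 8A F4 8F AA 92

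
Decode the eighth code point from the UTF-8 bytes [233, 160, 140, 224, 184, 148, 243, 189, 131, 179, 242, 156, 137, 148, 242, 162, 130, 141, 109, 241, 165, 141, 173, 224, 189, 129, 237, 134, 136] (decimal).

U+0F41

Offset 0: leading byte 0xE9 = 11101001 → 3-byte char #1 = E9 A0 8C.
Offset 3: leading byte 0xE0 = 11100000 → 3-byte char #2 = E0 B8 94.
Offset 6: leading byte 0xF3 = 11110011 → 4-byte char #3 = F3 BD 83 B3.
Offset 10: leading byte 0xF2 = 11110010 → 4-byte char #4 = F2 9C 89 94.
Offset 14: leading byte 0xF2 = 11110010 → 4-byte char #5 = F2 A2 82 8D.
Offset 18: leading byte 0x6D = 01101101 → 1-byte char #6 = 6D.
Offset 19: leading byte 0xF1 = 11110001 → 4-byte char #7 = F1 A5 8D AD.
Offset 23: leading byte 0xE0 = 11100000 → 3-byte char #8 = E0 BD 81.
Leading byte 0xE0 = 11100000 matches 1110xxxx → 3-byte sequence.
Byte 1: 0xE0 = 11100000, payload 0000 (4 bits).
Byte 2: 0xBD = 10111101 (10xxxxxx ✓), payload 111101.
Byte 3: 0x81 = 10000001 (10xxxxxx ✓), payload 000001.
Concatenate: 0000111101000001 = 0xF41 (16 bits → U+0F41).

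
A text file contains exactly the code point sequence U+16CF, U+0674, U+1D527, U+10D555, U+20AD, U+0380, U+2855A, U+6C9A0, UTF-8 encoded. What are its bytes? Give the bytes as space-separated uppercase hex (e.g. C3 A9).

E1 9B 8F D9 B4 F0 9D 94 A7 F4 8D 95 95 E2 82 AD CE 80 F0 A8 95 9A F1 AC A6 A0

U+16CF: 3-byte form → E1 9B 8F.
U+0674: 2-byte form → D9 B4.
U+1D527: 4-byte form → F0 9D 94 A7.
U+10D555: 4-byte form → F4 8D 95 95.
U+20AD: 3-byte form → E2 82 AD.
U+0380: 2-byte form → CE 80.
U+2855A: 4-byte form → F0 A8 95 9A.
U+6C9A0: 4-byte form → F1 AC A6 A0.
Concatenated (26 bytes): E1 9B 8F D9 B4 F0 9D 94 A7 F4 8D 95 95 E2 82 AD CE 80 F0 A8 95 9A F1 AC A6 A0.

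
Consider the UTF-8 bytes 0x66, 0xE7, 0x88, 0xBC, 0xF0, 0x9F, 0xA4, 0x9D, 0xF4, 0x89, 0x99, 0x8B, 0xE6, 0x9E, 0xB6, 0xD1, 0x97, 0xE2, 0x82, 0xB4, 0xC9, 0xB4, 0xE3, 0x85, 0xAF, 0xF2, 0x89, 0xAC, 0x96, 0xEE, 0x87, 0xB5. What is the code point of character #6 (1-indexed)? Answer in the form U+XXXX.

Offset 0: leading byte 0x66 = 01100110 → 1-byte char #1 = 66.
Offset 1: leading byte 0xE7 = 11100111 → 3-byte char #2 = E7 88 BC.
Offset 4: leading byte 0xF0 = 11110000 → 4-byte char #3 = F0 9F A4 9D.
Offset 8: leading byte 0xF4 = 11110100 → 4-byte char #4 = F4 89 99 8B.
Offset 12: leading byte 0xE6 = 11100110 → 3-byte char #5 = E6 9E B6.
Offset 15: leading byte 0xD1 = 11010001 → 2-byte char #6 = D1 97.
Leading byte 0xD1 = 11010001 matches 110xxxxx → 2-byte sequence.
Byte 1: 0xD1 = 11010001, payload 10001 (5 bits).
Byte 2: 0x97 = 10010111 (10xxxxxx ✓), payload 010111.
Concatenate: 10001010111 = 0x457 (11 bits → U+0457).

U+0457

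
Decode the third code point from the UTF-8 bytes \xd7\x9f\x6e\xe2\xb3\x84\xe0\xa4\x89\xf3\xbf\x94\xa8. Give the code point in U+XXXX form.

Offset 0: leading byte 0xD7 = 11010111 → 2-byte char #1 = D7 9F.
Offset 2: leading byte 0x6E = 01101110 → 1-byte char #2 = 6E.
Offset 3: leading byte 0xE2 = 11100010 → 3-byte char #3 = E2 B3 84.
Leading byte 0xE2 = 11100010 matches 1110xxxx → 3-byte sequence.
Byte 1: 0xE2 = 11100010, payload 0010 (4 bits).
Byte 2: 0xB3 = 10110011 (10xxxxxx ✓), payload 110011.
Byte 3: 0x84 = 10000100 (10xxxxxx ✓), payload 000100.
Concatenate: 0010110011000100 = 0x2CC4 (16 bits → U+2CC4).

U+2CC4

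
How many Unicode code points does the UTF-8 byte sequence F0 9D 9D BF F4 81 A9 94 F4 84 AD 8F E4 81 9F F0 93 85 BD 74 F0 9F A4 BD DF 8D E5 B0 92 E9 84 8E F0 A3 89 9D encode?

Byte at offset 0: 0xF0 = 11110000 → 4-byte char (#1). Advance 4.
Byte at offset 4: 0xF4 = 11110100 → 4-byte char (#2). Advance 4.
Byte at offset 8: 0xF4 = 11110100 → 4-byte char (#3). Advance 4.
Byte at offset 12: 0xE4 = 11100100 → 3-byte char (#4). Advance 3.
Byte at offset 15: 0xF0 = 11110000 → 4-byte char (#5). Advance 4.
Byte at offset 19: 0x74 = 01110100 → 1-byte char (#6). Advance 1.
Byte at offset 20: 0xF0 = 11110000 → 4-byte char (#7). Advance 4.
Byte at offset 24: 0xDF = 11011111 → 2-byte char (#8). Advance 2.
Byte at offset 26: 0xE5 = 11100101 → 3-byte char (#9). Advance 3.
Byte at offset 29: 0xE9 = 11101001 → 3-byte char (#10). Advance 3.
Byte at offset 32: 0xF0 = 11110000 → 4-byte char (#11). Advance 4.
Reached end at offset 36 after 11 code points.

11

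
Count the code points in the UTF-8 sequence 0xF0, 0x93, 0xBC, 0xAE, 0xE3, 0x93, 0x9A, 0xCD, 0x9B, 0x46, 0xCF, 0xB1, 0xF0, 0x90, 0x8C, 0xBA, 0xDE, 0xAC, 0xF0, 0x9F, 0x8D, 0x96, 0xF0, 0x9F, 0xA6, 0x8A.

Byte at offset 0: 0xF0 = 11110000 → 4-byte char (#1). Advance 4.
Byte at offset 4: 0xE3 = 11100011 → 3-byte char (#2). Advance 3.
Byte at offset 7: 0xCD = 11001101 → 2-byte char (#3). Advance 2.
Byte at offset 9: 0x46 = 01000110 → 1-byte char (#4). Advance 1.
Byte at offset 10: 0xCF = 11001111 → 2-byte char (#5). Advance 2.
Byte at offset 12: 0xF0 = 11110000 → 4-byte char (#6). Advance 4.
Byte at offset 16: 0xDE = 11011110 → 2-byte char (#7). Advance 2.
Byte at offset 18: 0xF0 = 11110000 → 4-byte char (#8). Advance 4.
Byte at offset 22: 0xF0 = 11110000 → 4-byte char (#9). Advance 4.
Reached end at offset 26 after 9 code points.

9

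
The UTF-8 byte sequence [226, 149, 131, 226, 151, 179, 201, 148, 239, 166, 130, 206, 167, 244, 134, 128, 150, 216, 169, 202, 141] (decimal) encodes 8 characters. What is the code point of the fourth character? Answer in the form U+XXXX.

U+F982

Offset 0: leading byte 0xE2 = 11100010 → 3-byte char #1 = E2 95 83.
Offset 3: leading byte 0xE2 = 11100010 → 3-byte char #2 = E2 97 B3.
Offset 6: leading byte 0xC9 = 11001001 → 2-byte char #3 = C9 94.
Offset 8: leading byte 0xEF = 11101111 → 3-byte char #4 = EF A6 82.
Leading byte 0xEF = 11101111 matches 1110xxxx → 3-byte sequence.
Byte 1: 0xEF = 11101111, payload 1111 (4 bits).
Byte 2: 0xA6 = 10100110 (10xxxxxx ✓), payload 100110.
Byte 3: 0x82 = 10000010 (10xxxxxx ✓), payload 000010.
Concatenate: 1111100110000010 = 0xF982 (16 bits → U+F982).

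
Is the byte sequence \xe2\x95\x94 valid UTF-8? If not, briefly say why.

valid

Leading byte 0xE2 = 11100010 → 3-byte form.
Continuation bytes 0x95=10010101, 0x94=10010100 all match 10xxxxxx.
Decoded value 0x2554 is ≥ 0x800 (shortest form) and not a surrogate.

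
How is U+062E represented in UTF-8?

U+062E = 0x62E = 1582 decimal. In range U+0080–U+07FF → 2-byte form: 110xxxxx 10xxxxxx.
Binary (11 bits): 11000101110.
Split 5+6: 11000 | 101110.
Byte 1: 11011000 = 0xD8.
Byte 2: 10101110 = 0xAE.

D8 AE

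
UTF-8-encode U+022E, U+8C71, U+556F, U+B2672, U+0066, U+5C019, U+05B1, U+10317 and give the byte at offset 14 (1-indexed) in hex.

0xF1

1-indexed offset 14 is 0-indexed offset 13.
U+022E → 2-byte form C8 AE at offsets 0–1.
U+8C71 → 3-byte form E8 B1 B1 at offsets 2–4.
U+556F → 3-byte form E5 95 AF at offsets 5–7.
U+B2672 → 4-byte form F2 B2 99 B2 at offsets 8–11.
U+0066 → 1-byte form 66 at offsets 12–12.
U+5C019 → 4-byte form F1 9C 80 99 at offsets 13–16.
Offset 13 falls in char 6's range; it's byte 1 of F1 9C 80 99 = 0xF1.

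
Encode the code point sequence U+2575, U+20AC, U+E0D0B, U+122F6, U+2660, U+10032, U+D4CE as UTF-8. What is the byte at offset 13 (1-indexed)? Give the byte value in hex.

0x8B

1-indexed offset 13 is 0-indexed offset 12.
U+2575 → 3-byte form E2 95 B5 at offsets 0–2.
U+20AC → 3-byte form E2 82 AC at offsets 3–5.
U+E0D0B → 4-byte form F3 A0 B4 8B at offsets 6–9.
U+122F6 → 4-byte form F0 92 8B B6 at offsets 10–13.
Offset 12 falls in char 4's range; it's byte 3 of F0 92 8B B6 = 0x8B.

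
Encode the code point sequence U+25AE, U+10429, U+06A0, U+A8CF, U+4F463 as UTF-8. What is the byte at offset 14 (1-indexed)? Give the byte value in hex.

0x8F

1-indexed offset 14 is 0-indexed offset 13.
U+25AE → 3-byte form E2 96 AE at offsets 0–2.
U+10429 → 4-byte form F0 90 90 A9 at offsets 3–6.
U+06A0 → 2-byte form DA A0 at offsets 7–8.
U+A8CF → 3-byte form EA A3 8F at offsets 9–11.
U+4F463 → 4-byte form F1 8F 91 A3 at offsets 12–15.
Offset 13 falls in char 5's range; it's byte 2 of F1 8F 91 A3 = 0x8F.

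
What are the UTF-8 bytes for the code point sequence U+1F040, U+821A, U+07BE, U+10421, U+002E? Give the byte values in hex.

F0 9F 81 80 E8 88 9A DE BE F0 90 90 A1 2E

U+1F040: 4-byte form → F0 9F 81 80.
U+821A: 3-byte form → E8 88 9A.
U+07BE: 2-byte form → DE BE.
U+10421: 4-byte form → F0 90 90 A1.
U+002E: 1-byte form → 2E.
Concatenated (14 bytes): F0 9F 81 80 E8 88 9A DE BE F0 90 90 A1 2E.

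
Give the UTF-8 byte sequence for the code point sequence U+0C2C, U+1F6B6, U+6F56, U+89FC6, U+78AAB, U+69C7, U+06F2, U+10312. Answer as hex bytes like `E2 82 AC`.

U+0C2C: 3-byte form → E0 B0 AC.
U+1F6B6: 4-byte form → F0 9F 9A B6.
U+6F56: 3-byte form → E6 BD 96.
U+89FC6: 4-byte form → F2 89 BF 86.
U+78AAB: 4-byte form → F1 B8 AA AB.
U+69C7: 3-byte form → E6 A7 87.
U+06F2: 2-byte form → DB B2.
U+10312: 4-byte form → F0 90 8C 92.
Concatenated (27 bytes): E0 B0 AC F0 9F 9A B6 E6 BD 96 F2 89 BF 86 F1 B8 AA AB E6 A7 87 DB B2 F0 90 8C 92.

E0 B0 AC F0 9F 9A B6 E6 BD 96 F2 89 BF 86 F1 B8 AA AB E6 A7 87 DB B2 F0 90 8C 92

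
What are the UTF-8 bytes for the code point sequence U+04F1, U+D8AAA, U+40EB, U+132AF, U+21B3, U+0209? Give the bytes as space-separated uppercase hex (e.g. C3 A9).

D3 B1 F3 98 AA AA E4 83 AB F0 93 8A AF E2 86 B3 C8 89

U+04F1: 2-byte form → D3 B1.
U+D8AAA: 4-byte form → F3 98 AA AA.
U+40EB: 3-byte form → E4 83 AB.
U+132AF: 4-byte form → F0 93 8A AF.
U+21B3: 3-byte form → E2 86 B3.
U+0209: 2-byte form → C8 89.
Concatenated (18 bytes): D3 B1 F3 98 AA AA E4 83 AB F0 93 8A AF E2 86 B3 C8 89.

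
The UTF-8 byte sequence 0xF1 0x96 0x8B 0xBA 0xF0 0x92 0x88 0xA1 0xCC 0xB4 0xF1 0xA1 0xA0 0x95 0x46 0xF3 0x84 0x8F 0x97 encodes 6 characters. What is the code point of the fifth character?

Offset 0: leading byte 0xF1 = 11110001 → 4-byte char #1 = F1 96 8B BA.
Offset 4: leading byte 0xF0 = 11110000 → 4-byte char #2 = F0 92 88 A1.
Offset 8: leading byte 0xCC = 11001100 → 2-byte char #3 = CC B4.
Offset 10: leading byte 0xF1 = 11110001 → 4-byte char #4 = F1 A1 A0 95.
Offset 14: leading byte 0x46 = 01000110 → 1-byte char #5 = 46.
Leading byte 0x46 = 01000110 matches 0xxxxxxx → 1-byte sequence.
Byte 1: 0x46 = 01000110, payload 1000110 (7 bits).
Concatenate: 1000110 = 0x46 (7 bits → U+0046).

U+0046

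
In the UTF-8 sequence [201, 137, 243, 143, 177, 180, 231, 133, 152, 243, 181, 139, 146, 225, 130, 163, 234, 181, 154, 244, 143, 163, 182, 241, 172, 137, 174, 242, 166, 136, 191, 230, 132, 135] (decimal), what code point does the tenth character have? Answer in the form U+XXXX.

U+6107

Offset 0: leading byte 0xC9 = 11001001 → 2-byte char #1 = C9 89.
Offset 2: leading byte 0xF3 = 11110011 → 4-byte char #2 = F3 8F B1 B4.
Offset 6: leading byte 0xE7 = 11100111 → 3-byte char #3 = E7 85 98.
Offset 9: leading byte 0xF3 = 11110011 → 4-byte char #4 = F3 B5 8B 92.
Offset 13: leading byte 0xE1 = 11100001 → 3-byte char #5 = E1 82 A3.
Offset 16: leading byte 0xEA = 11101010 → 3-byte char #6 = EA B5 9A.
Offset 19: leading byte 0xF4 = 11110100 → 4-byte char #7 = F4 8F A3 B6.
Offset 23: leading byte 0xF1 = 11110001 → 4-byte char #8 = F1 AC 89 AE.
Offset 27: leading byte 0xF2 = 11110010 → 4-byte char #9 = F2 A6 88 BF.
Offset 31: leading byte 0xE6 = 11100110 → 3-byte char #10 = E6 84 87.
Leading byte 0xE6 = 11100110 matches 1110xxxx → 3-byte sequence.
Byte 1: 0xE6 = 11100110, payload 0110 (4 bits).
Byte 2: 0x84 = 10000100 (10xxxxxx ✓), payload 000100.
Byte 3: 0x87 = 10000111 (10xxxxxx ✓), payload 000111.
Concatenate: 0110000100000111 = 0x6107 (16 bits → U+6107).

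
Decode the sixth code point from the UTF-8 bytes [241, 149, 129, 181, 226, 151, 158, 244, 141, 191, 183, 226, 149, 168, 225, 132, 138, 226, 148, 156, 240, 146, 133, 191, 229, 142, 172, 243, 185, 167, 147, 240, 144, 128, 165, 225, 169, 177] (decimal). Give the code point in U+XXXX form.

U+251C

Offset 0: leading byte 0xF1 = 11110001 → 4-byte char #1 = F1 95 81 B5.
Offset 4: leading byte 0xE2 = 11100010 → 3-byte char #2 = E2 97 9E.
Offset 7: leading byte 0xF4 = 11110100 → 4-byte char #3 = F4 8D BF B7.
Offset 11: leading byte 0xE2 = 11100010 → 3-byte char #4 = E2 95 A8.
Offset 14: leading byte 0xE1 = 11100001 → 3-byte char #5 = E1 84 8A.
Offset 17: leading byte 0xE2 = 11100010 → 3-byte char #6 = E2 94 9C.
Leading byte 0xE2 = 11100010 matches 1110xxxx → 3-byte sequence.
Byte 1: 0xE2 = 11100010, payload 0010 (4 bits).
Byte 2: 0x94 = 10010100 (10xxxxxx ✓), payload 010100.
Byte 3: 0x9C = 10011100 (10xxxxxx ✓), payload 011100.
Concatenate: 0010010100011100 = 0x251C (16 bits → U+251C).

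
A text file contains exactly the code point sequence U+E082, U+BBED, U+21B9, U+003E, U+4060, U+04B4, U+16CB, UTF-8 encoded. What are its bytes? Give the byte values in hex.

EE 82 82 EB AF AD E2 86 B9 3E E4 81 A0 D2 B4 E1 9B 8B

U+E082: 3-byte form → EE 82 82.
U+BBED: 3-byte form → EB AF AD.
U+21B9: 3-byte form → E2 86 B9.
U+003E: 1-byte form → 3E.
U+4060: 3-byte form → E4 81 A0.
U+04B4: 2-byte form → D2 B4.
U+16CB: 3-byte form → E1 9B 8B.
Concatenated (18 bytes): EE 82 82 EB AF AD E2 86 B9 3E E4 81 A0 D2 B4 E1 9B 8B.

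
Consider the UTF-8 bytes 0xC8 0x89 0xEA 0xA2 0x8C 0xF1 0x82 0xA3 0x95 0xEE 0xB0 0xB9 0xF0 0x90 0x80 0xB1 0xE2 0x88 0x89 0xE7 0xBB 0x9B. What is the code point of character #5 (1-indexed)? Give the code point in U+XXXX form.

Offset 0: leading byte 0xC8 = 11001000 → 2-byte char #1 = C8 89.
Offset 2: leading byte 0xEA = 11101010 → 3-byte char #2 = EA A2 8C.
Offset 5: leading byte 0xF1 = 11110001 → 4-byte char #3 = F1 82 A3 95.
Offset 9: leading byte 0xEE = 11101110 → 3-byte char #4 = EE B0 B9.
Offset 12: leading byte 0xF0 = 11110000 → 4-byte char #5 = F0 90 80 B1.
Leading byte 0xF0 = 11110000 matches 11110xxx → 4-byte sequence.
Byte 1: 0xF0 = 11110000, payload 000 (3 bits).
Byte 2: 0x90 = 10010000 (10xxxxxx ✓), payload 010000.
Byte 3: 0x80 = 10000000 (10xxxxxx ✓), payload 000000.
Byte 4: 0xB1 = 10110001 (10xxxxxx ✓), payload 110001.
Concatenate: 000010000000000110001 = 0x10031 (21 bits → U+10031).

U+10031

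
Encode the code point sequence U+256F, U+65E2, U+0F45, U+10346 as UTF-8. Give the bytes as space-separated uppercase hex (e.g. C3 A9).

E2 95 AF E6 97 A2 E0 BD 85 F0 90 8D 86

U+256F: 3-byte form → E2 95 AF.
U+65E2: 3-byte form → E6 97 A2.
U+0F45: 3-byte form → E0 BD 85.
U+10346: 4-byte form → F0 90 8D 86.
Concatenated (13 bytes): E2 95 AF E6 97 A2 E0 BD 85 F0 90 8D 86.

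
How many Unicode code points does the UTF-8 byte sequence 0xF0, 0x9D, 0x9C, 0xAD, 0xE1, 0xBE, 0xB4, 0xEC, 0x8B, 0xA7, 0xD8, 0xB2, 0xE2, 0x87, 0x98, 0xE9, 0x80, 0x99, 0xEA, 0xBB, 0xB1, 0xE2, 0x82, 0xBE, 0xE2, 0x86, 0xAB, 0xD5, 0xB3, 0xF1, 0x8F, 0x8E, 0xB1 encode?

Byte at offset 0: 0xF0 = 11110000 → 4-byte char (#1). Advance 4.
Byte at offset 4: 0xE1 = 11100001 → 3-byte char (#2). Advance 3.
Byte at offset 7: 0xEC = 11101100 → 3-byte char (#3). Advance 3.
Byte at offset 10: 0xD8 = 11011000 → 2-byte char (#4). Advance 2.
Byte at offset 12: 0xE2 = 11100010 → 3-byte char (#5). Advance 3.
Byte at offset 15: 0xE9 = 11101001 → 3-byte char (#6). Advance 3.
Byte at offset 18: 0xEA = 11101010 → 3-byte char (#7). Advance 3.
Byte at offset 21: 0xE2 = 11100010 → 3-byte char (#8). Advance 3.
Byte at offset 24: 0xE2 = 11100010 → 3-byte char (#9). Advance 3.
Byte at offset 27: 0xD5 = 11010101 → 2-byte char (#10). Advance 2.
Byte at offset 29: 0xF1 = 11110001 → 4-byte char (#11). Advance 4.
Reached end at offset 33 after 11 code points.

11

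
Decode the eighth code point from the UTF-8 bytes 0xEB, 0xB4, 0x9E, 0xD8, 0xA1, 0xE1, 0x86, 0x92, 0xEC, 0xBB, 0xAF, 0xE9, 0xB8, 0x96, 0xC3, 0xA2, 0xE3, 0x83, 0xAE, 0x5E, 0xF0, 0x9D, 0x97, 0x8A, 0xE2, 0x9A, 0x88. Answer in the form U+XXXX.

U+005E

Offset 0: leading byte 0xEB = 11101011 → 3-byte char #1 = EB B4 9E.
Offset 3: leading byte 0xD8 = 11011000 → 2-byte char #2 = D8 A1.
Offset 5: leading byte 0xE1 = 11100001 → 3-byte char #3 = E1 86 92.
Offset 8: leading byte 0xEC = 11101100 → 3-byte char #4 = EC BB AF.
Offset 11: leading byte 0xE9 = 11101001 → 3-byte char #5 = E9 B8 96.
Offset 14: leading byte 0xC3 = 11000011 → 2-byte char #6 = C3 A2.
Offset 16: leading byte 0xE3 = 11100011 → 3-byte char #7 = E3 83 AE.
Offset 19: leading byte 0x5E = 01011110 → 1-byte char #8 = 5E.
Leading byte 0x5E = 01011110 matches 0xxxxxxx → 1-byte sequence.
Byte 1: 0x5E = 01011110, payload 1011110 (7 bits).
Concatenate: 1011110 = 0x5E (7 bits → U+005E).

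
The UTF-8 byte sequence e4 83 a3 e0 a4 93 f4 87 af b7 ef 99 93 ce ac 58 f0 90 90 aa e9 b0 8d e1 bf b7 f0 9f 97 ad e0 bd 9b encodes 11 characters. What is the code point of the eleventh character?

Offset 0: leading byte 0xE4 = 11100100 → 3-byte char #1 = E4 83 A3.
Offset 3: leading byte 0xE0 = 11100000 → 3-byte char #2 = E0 A4 93.
Offset 6: leading byte 0xF4 = 11110100 → 4-byte char #3 = F4 87 AF B7.
Offset 10: leading byte 0xEF = 11101111 → 3-byte char #4 = EF 99 93.
Offset 13: leading byte 0xCE = 11001110 → 2-byte char #5 = CE AC.
Offset 15: leading byte 0x58 = 01011000 → 1-byte char #6 = 58.
Offset 16: leading byte 0xF0 = 11110000 → 4-byte char #7 = F0 90 90 AA.
Offset 20: leading byte 0xE9 = 11101001 → 3-byte char #8 = E9 B0 8D.
Offset 23: leading byte 0xE1 = 11100001 → 3-byte char #9 = E1 BF B7.
Offset 26: leading byte 0xF0 = 11110000 → 4-byte char #10 = F0 9F 97 AD.
Offset 30: leading byte 0xE0 = 11100000 → 3-byte char #11 = E0 BD 9B.
Leading byte 0xE0 = 11100000 matches 1110xxxx → 3-byte sequence.
Byte 1: 0xE0 = 11100000, payload 0000 (4 bits).
Byte 2: 0xBD = 10111101 (10xxxxxx ✓), payload 111101.
Byte 3: 0x9B = 10011011 (10xxxxxx ✓), payload 011011.
Concatenate: 0000111101011011 = 0xF5B (16 bits → U+0F5B).

U+0F5B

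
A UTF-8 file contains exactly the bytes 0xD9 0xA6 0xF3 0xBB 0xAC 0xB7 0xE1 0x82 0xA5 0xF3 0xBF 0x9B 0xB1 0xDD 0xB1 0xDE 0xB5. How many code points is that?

6

Byte at offset 0: 0xD9 = 11011001 → 2-byte char (#1). Advance 2.
Byte at offset 2: 0xF3 = 11110011 → 4-byte char (#2). Advance 4.
Byte at offset 6: 0xE1 = 11100001 → 3-byte char (#3). Advance 3.
Byte at offset 9: 0xF3 = 11110011 → 4-byte char (#4). Advance 4.
Byte at offset 13: 0xDD = 11011101 → 2-byte char (#5). Advance 2.
Byte at offset 15: 0xDE = 11011110 → 2-byte char (#6). Advance 2.
Reached end at offset 17 after 6 code points.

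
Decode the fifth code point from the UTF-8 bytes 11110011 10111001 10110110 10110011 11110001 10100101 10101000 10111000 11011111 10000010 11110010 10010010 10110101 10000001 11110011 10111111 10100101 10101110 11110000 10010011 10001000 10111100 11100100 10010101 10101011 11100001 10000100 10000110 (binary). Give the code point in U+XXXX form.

U+FF96E

Offset 0: leading byte 0xF3 = 11110011 → 4-byte char #1 = F3 B9 B6 B3.
Offset 4: leading byte 0xF1 = 11110001 → 4-byte char #2 = F1 A5 A8 B8.
Offset 8: leading byte 0xDF = 11011111 → 2-byte char #3 = DF 82.
Offset 10: leading byte 0xF2 = 11110010 → 4-byte char #4 = F2 92 B5 81.
Offset 14: leading byte 0xF3 = 11110011 → 4-byte char #5 = F3 BF A5 AE.
Leading byte 0xF3 = 11110011 matches 11110xxx → 4-byte sequence.
Byte 1: 0xF3 = 11110011, payload 011 (3 bits).
Byte 2: 0xBF = 10111111 (10xxxxxx ✓), payload 111111.
Byte 3: 0xA5 = 10100101 (10xxxxxx ✓), payload 100101.
Byte 4: 0xAE = 10101110 (10xxxxxx ✓), payload 101110.
Concatenate: 011111111100101101110 = 0xFF96E (21 bits → U+FF96E).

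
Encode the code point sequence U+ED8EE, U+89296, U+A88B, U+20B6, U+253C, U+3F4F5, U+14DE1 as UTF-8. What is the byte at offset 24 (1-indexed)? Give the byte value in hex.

0xB7

1-indexed offset 24 is 0-indexed offset 23.
U+ED8EE → 4-byte form F3 AD A3 AE at offsets 0–3.
U+89296 → 4-byte form F2 89 8A 96 at offsets 4–7.
U+A88B → 3-byte form EA A2 8B at offsets 8–10.
U+20B6 → 3-byte form E2 82 B6 at offsets 11–13.
U+253C → 3-byte form E2 94 BC at offsets 14–16.
U+3F4F5 → 4-byte form F0 BF 93 B5 at offsets 17–20.
U+14DE1 → 4-byte form F0 94 B7 A1 at offsets 21–24.
Offset 23 falls in char 7's range; it's byte 3 of F0 94 B7 A1 = 0xB7.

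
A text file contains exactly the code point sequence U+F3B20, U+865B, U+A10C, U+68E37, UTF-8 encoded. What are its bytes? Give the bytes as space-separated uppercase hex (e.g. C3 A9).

F3 B3 AC A0 E8 99 9B EA 84 8C F1 A8 B8 B7

U+F3B20: 4-byte form → F3 B3 AC A0.
U+865B: 3-byte form → E8 99 9B.
U+A10C: 3-byte form → EA 84 8C.
U+68E37: 4-byte form → F1 A8 B8 B7.
Concatenated (14 bytes): F3 B3 AC A0 E8 99 9B EA 84 8C F1 A8 B8 B7.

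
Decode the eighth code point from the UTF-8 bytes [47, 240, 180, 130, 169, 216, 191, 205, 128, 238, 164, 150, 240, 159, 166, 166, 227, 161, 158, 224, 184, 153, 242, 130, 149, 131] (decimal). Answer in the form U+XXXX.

Offset 0: leading byte 0x2F = 00101111 → 1-byte char #1 = 2F.
Offset 1: leading byte 0xF0 = 11110000 → 4-byte char #2 = F0 B4 82 A9.
Offset 5: leading byte 0xD8 = 11011000 → 2-byte char #3 = D8 BF.
Offset 7: leading byte 0xCD = 11001101 → 2-byte char #4 = CD 80.
Offset 9: leading byte 0xEE = 11101110 → 3-byte char #5 = EE A4 96.
Offset 12: leading byte 0xF0 = 11110000 → 4-byte char #6 = F0 9F A6 A6.
Offset 16: leading byte 0xE3 = 11100011 → 3-byte char #7 = E3 A1 9E.
Offset 19: leading byte 0xE0 = 11100000 → 3-byte char #8 = E0 B8 99.
Leading byte 0xE0 = 11100000 matches 1110xxxx → 3-byte sequence.
Byte 1: 0xE0 = 11100000, payload 0000 (4 bits).
Byte 2: 0xB8 = 10111000 (10xxxxxx ✓), payload 111000.
Byte 3: 0x99 = 10011001 (10xxxxxx ✓), payload 011001.
Concatenate: 0000111000011001 = 0xE19 (16 bits → U+0E19).

U+0E19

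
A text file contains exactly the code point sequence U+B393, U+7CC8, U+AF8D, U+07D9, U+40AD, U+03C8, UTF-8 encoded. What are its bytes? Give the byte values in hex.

EB 8E 93 E7 B3 88 EA BE 8D DF 99 E4 82 AD CF 88

U+B393: 3-byte form → EB 8E 93.
U+7CC8: 3-byte form → E7 B3 88.
U+AF8D: 3-byte form → EA BE 8D.
U+07D9: 2-byte form → DF 99.
U+40AD: 3-byte form → E4 82 AD.
U+03C8: 2-byte form → CF 88.
Concatenated (16 bytes): EB 8E 93 E7 B3 88 EA BE 8D DF 99 E4 82 AD CF 88.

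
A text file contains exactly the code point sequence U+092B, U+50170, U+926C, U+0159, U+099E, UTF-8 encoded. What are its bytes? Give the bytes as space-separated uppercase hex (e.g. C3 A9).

E0 A4 AB F1 90 85 B0 E9 89 AC C5 99 E0 A6 9E

U+092B: 3-byte form → E0 A4 AB.
U+50170: 4-byte form → F1 90 85 B0.
U+926C: 3-byte form → E9 89 AC.
U+0159: 2-byte form → C5 99.
U+099E: 3-byte form → E0 A6 9E.
Concatenated (15 bytes): E0 A4 AB F1 90 85 B0 E9 89 AC C5 99 E0 A6 9E.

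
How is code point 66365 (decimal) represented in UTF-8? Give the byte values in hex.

U+1033D = 0x1033D = 66365 decimal. In range U+10000–U+10FFFF → 4-byte form: 11110xxx 10xxxxxx 10xxxxxx 10xxxxxx.
Binary (21 bits): 000010000001100111101.
Split 3+6+6+6: 000 | 010000 | 001100 | 111101.
Byte 1: 11110000 = 0xF0.
Byte 2: 10010000 = 0x90.
Byte 3: 10001100 = 0x8C.
Byte 4: 10111101 = 0xBD.

F0 90 8C BD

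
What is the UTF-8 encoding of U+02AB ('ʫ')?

CA AB

U+02AB = 0x2AB = 683 decimal. In range U+0080–U+07FF → 2-byte form: 110xxxxx 10xxxxxx.
Binary (11 bits): 01010101011.
Split 5+6: 01010 | 101011.
Byte 1: 11001010 = 0xCA.
Byte 2: 10101011 = 0xAB.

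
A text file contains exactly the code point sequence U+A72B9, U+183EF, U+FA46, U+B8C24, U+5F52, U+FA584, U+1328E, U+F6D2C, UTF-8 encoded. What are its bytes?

F2 A7 8A B9 F0 98 8F AF EF A9 86 F2 B8 B0 A4 E5 BD 92 F3 BA 96 84 F0 93 8A 8E F3 B6 B4 AC

U+A72B9: 4-byte form → F2 A7 8A B9.
U+183EF: 4-byte form → F0 98 8F AF.
U+FA46: 3-byte form → EF A9 86.
U+B8C24: 4-byte form → F2 B8 B0 A4.
U+5F52: 3-byte form → E5 BD 92.
U+FA584: 4-byte form → F3 BA 96 84.
U+1328E: 4-byte form → F0 93 8A 8E.
U+F6D2C: 4-byte form → F3 B6 B4 AC.
Concatenated (30 bytes): F2 A7 8A B9 F0 98 8F AF EF A9 86 F2 B8 B0 A4 E5 BD 92 F3 BA 96 84 F0 93 8A 8E F3 B6 B4 AC.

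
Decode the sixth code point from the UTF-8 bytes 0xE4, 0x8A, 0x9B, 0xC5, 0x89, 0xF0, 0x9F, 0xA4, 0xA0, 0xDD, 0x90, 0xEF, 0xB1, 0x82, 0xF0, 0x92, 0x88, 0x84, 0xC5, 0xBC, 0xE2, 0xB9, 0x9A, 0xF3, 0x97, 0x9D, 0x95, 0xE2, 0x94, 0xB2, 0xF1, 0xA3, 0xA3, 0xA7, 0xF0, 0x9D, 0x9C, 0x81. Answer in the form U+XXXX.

Offset 0: leading byte 0xE4 = 11100100 → 3-byte char #1 = E4 8A 9B.
Offset 3: leading byte 0xC5 = 11000101 → 2-byte char #2 = C5 89.
Offset 5: leading byte 0xF0 = 11110000 → 4-byte char #3 = F0 9F A4 A0.
Offset 9: leading byte 0xDD = 11011101 → 2-byte char #4 = DD 90.
Offset 11: leading byte 0xEF = 11101111 → 3-byte char #5 = EF B1 82.
Offset 14: leading byte 0xF0 = 11110000 → 4-byte char #6 = F0 92 88 84.
Leading byte 0xF0 = 11110000 matches 11110xxx → 4-byte sequence.
Byte 1: 0xF0 = 11110000, payload 000 (3 bits).
Byte 2: 0x92 = 10010010 (10xxxxxx ✓), payload 010010.
Byte 3: 0x88 = 10001000 (10xxxxxx ✓), payload 001000.
Byte 4: 0x84 = 10000100 (10xxxxxx ✓), payload 000100.
Concatenate: 000010010001000000100 = 0x12204 (21 bits → U+12204).

U+12204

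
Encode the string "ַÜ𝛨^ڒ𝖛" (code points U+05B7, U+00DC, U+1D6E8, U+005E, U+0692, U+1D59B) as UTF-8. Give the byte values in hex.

U+05B7: 2-byte form → D6 B7.
U+00DC: 2-byte form → C3 9C.
U+1D6E8: 4-byte form → F0 9D 9B A8.
U+005E: 1-byte form → 5E.
U+0692: 2-byte form → DA 92.
U+1D59B: 4-byte form → F0 9D 96 9B.
Concatenated (15 bytes): D6 B7 C3 9C F0 9D 9B A8 5E DA 92 F0 9D 96 9B.

D6 B7 C3 9C F0 9D 9B A8 5E DA 92 F0 9D 96 9B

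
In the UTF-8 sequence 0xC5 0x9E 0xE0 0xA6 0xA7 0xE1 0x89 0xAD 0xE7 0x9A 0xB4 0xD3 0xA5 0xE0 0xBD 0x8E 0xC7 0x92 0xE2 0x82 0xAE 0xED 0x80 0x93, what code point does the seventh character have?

U+01D2

Offset 0: leading byte 0xC5 = 11000101 → 2-byte char #1 = C5 9E.
Offset 2: leading byte 0xE0 = 11100000 → 3-byte char #2 = E0 A6 A7.
Offset 5: leading byte 0xE1 = 11100001 → 3-byte char #3 = E1 89 AD.
Offset 8: leading byte 0xE7 = 11100111 → 3-byte char #4 = E7 9A B4.
Offset 11: leading byte 0xD3 = 11010011 → 2-byte char #5 = D3 A5.
Offset 13: leading byte 0xE0 = 11100000 → 3-byte char #6 = E0 BD 8E.
Offset 16: leading byte 0xC7 = 11000111 → 2-byte char #7 = C7 92.
Leading byte 0xC7 = 11000111 matches 110xxxxx → 2-byte sequence.
Byte 1: 0xC7 = 11000111, payload 00111 (5 bits).
Byte 2: 0x92 = 10010010 (10xxxxxx ✓), payload 010010.
Concatenate: 00111010010 = 0x1D2 (11 bits → U+01D2).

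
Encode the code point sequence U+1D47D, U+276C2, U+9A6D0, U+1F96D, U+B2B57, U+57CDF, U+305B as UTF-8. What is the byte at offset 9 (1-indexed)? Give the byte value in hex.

1-indexed offset 9 is 0-indexed offset 8.
U+1D47D → 4-byte form F0 9D 91 BD at offsets 0–3.
U+276C2 → 4-byte form F0 A7 9B 82 at offsets 4–7.
U+9A6D0 → 4-byte form F2 9A 9B 90 at offsets 8–11.
Offset 8 falls in char 3's range; it's byte 1 of F2 9A 9B 90 = 0xF2.

0xF2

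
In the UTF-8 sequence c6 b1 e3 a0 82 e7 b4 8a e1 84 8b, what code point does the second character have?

U+3802

Offset 0: leading byte 0xC6 = 11000110 → 2-byte char #1 = C6 B1.
Offset 2: leading byte 0xE3 = 11100011 → 3-byte char #2 = E3 A0 82.
Leading byte 0xE3 = 11100011 matches 1110xxxx → 3-byte sequence.
Byte 1: 0xE3 = 11100011, payload 0011 (4 bits).
Byte 2: 0xA0 = 10100000 (10xxxxxx ✓), payload 100000.
Byte 3: 0x82 = 10000010 (10xxxxxx ✓), payload 000010.
Concatenate: 0011100000000010 = 0x3802 (16 bits → U+3802).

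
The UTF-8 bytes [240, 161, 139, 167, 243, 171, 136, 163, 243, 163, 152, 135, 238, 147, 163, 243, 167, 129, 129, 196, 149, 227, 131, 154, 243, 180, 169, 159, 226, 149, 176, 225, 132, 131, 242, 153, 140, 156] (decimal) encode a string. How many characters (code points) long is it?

11

Byte at offset 0: 0xF0 = 11110000 → 4-byte char (#1). Advance 4.
Byte at offset 4: 0xF3 = 11110011 → 4-byte char (#2). Advance 4.
Byte at offset 8: 0xF3 = 11110011 → 4-byte char (#3). Advance 4.
Byte at offset 12: 0xEE = 11101110 → 3-byte char (#4). Advance 3.
Byte at offset 15: 0xF3 = 11110011 → 4-byte char (#5). Advance 4.
Byte at offset 19: 0xC4 = 11000100 → 2-byte char (#6). Advance 2.
Byte at offset 21: 0xE3 = 11100011 → 3-byte char (#7). Advance 3.
Byte at offset 24: 0xF3 = 11110011 → 4-byte char (#8). Advance 4.
Byte at offset 28: 0xE2 = 11100010 → 3-byte char (#9). Advance 3.
Byte at offset 31: 0xE1 = 11100001 → 3-byte char (#10). Advance 3.
Byte at offset 34: 0xF2 = 11110010 → 4-byte char (#11). Advance 4.
Reached end at offset 38 after 11 code points.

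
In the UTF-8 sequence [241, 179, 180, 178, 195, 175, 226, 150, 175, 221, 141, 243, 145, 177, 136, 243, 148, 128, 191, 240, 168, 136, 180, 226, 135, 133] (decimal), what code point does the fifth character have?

U+D1C48

Offset 0: leading byte 0xF1 = 11110001 → 4-byte char #1 = F1 B3 B4 B2.
Offset 4: leading byte 0xC3 = 11000011 → 2-byte char #2 = C3 AF.
Offset 6: leading byte 0xE2 = 11100010 → 3-byte char #3 = E2 96 AF.
Offset 9: leading byte 0xDD = 11011101 → 2-byte char #4 = DD 8D.
Offset 11: leading byte 0xF3 = 11110011 → 4-byte char #5 = F3 91 B1 88.
Leading byte 0xF3 = 11110011 matches 11110xxx → 4-byte sequence.
Byte 1: 0xF3 = 11110011, payload 011 (3 bits).
Byte 2: 0x91 = 10010001 (10xxxxxx ✓), payload 010001.
Byte 3: 0xB1 = 10110001 (10xxxxxx ✓), payload 110001.
Byte 4: 0x88 = 10001000 (10xxxxxx ✓), payload 001000.
Concatenate: 011010001110001001000 = 0xD1C48 (21 bits → U+D1C48).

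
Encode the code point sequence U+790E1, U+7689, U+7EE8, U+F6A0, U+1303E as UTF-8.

U+790E1: 4-byte form → F1 B9 83 A1.
U+7689: 3-byte form → E7 9A 89.
U+7EE8: 3-byte form → E7 BB A8.
U+F6A0: 3-byte form → EF 9A A0.
U+1303E: 4-byte form → F0 93 80 BE.
Concatenated (17 bytes): F1 B9 83 A1 E7 9A 89 E7 BB A8 EF 9A A0 F0 93 80 BE.

F1 B9 83 A1 E7 9A 89 E7 BB A8 EF 9A A0 F0 93 80 BE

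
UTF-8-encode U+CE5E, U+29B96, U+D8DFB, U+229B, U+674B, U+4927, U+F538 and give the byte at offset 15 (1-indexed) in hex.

0xE6

1-indexed offset 15 is 0-indexed offset 14.
U+CE5E → 3-byte form EC B9 9E at offsets 0–2.
U+29B96 → 4-byte form F0 A9 AE 96 at offsets 3–6.
U+D8DFB → 4-byte form F3 98 B7 BB at offsets 7–10.
U+229B → 3-byte form E2 8A 9B at offsets 11–13.
U+674B → 3-byte form E6 9D 8B at offsets 14–16.
Offset 14 falls in char 5's range; it's byte 1 of E6 9D 8B = 0xE6.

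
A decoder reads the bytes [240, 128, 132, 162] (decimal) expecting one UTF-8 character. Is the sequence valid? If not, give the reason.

Leading byte 0xF0 = 11110000 → 4-byte form.
Continuation bytes all match 10xxxxxx. Payload decodes to 0x122.
But 0x122 < 0x10000, the minimum for a 4-byte sequence — this is an overlong encoding.

invalid (overlong encoding)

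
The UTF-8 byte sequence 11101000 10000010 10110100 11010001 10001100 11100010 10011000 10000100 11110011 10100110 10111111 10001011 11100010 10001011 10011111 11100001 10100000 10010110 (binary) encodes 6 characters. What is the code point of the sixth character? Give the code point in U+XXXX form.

Offset 0: leading byte 0xE8 = 11101000 → 3-byte char #1 = E8 82 B4.
Offset 3: leading byte 0xD1 = 11010001 → 2-byte char #2 = D1 8C.
Offset 5: leading byte 0xE2 = 11100010 → 3-byte char #3 = E2 98 84.
Offset 8: leading byte 0xF3 = 11110011 → 4-byte char #4 = F3 A6 BF 8B.
Offset 12: leading byte 0xE2 = 11100010 → 3-byte char #5 = E2 8B 9F.
Offset 15: leading byte 0xE1 = 11100001 → 3-byte char #6 = E1 A0 96.
Leading byte 0xE1 = 11100001 matches 1110xxxx → 3-byte sequence.
Byte 1: 0xE1 = 11100001, payload 0001 (4 bits).
Byte 2: 0xA0 = 10100000 (10xxxxxx ✓), payload 100000.
Byte 3: 0x96 = 10010110 (10xxxxxx ✓), payload 010110.
Concatenate: 0001100000010110 = 0x1816 (16 bits → U+1816).

U+1816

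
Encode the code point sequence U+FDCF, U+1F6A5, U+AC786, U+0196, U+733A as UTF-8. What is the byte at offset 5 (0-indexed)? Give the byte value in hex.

U+FDCF → 3-byte form EF B7 8F at offsets 0–2.
U+1F6A5 → 4-byte form F0 9F 9A A5 at offsets 3–6.
Offset 5 falls in char 2's range; it's byte 3 of F0 9F 9A A5 = 0x9A.

0x9A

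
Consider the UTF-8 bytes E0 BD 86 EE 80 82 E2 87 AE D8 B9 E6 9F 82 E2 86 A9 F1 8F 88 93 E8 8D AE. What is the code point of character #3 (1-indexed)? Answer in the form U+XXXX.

U+21EE

Offset 0: leading byte 0xE0 = 11100000 → 3-byte char #1 = E0 BD 86.
Offset 3: leading byte 0xEE = 11101110 → 3-byte char #2 = EE 80 82.
Offset 6: leading byte 0xE2 = 11100010 → 3-byte char #3 = E2 87 AE.
Leading byte 0xE2 = 11100010 matches 1110xxxx → 3-byte sequence.
Byte 1: 0xE2 = 11100010, payload 0010 (4 bits).
Byte 2: 0x87 = 10000111 (10xxxxxx ✓), payload 000111.
Byte 3: 0xAE = 10101110 (10xxxxxx ✓), payload 101110.
Concatenate: 0010000111101110 = 0x21EE (16 bits → U+21EE).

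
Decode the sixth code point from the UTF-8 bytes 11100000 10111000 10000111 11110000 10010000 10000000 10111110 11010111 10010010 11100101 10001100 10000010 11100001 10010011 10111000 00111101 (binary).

U+003D

Offset 0: leading byte 0xE0 = 11100000 → 3-byte char #1 = E0 B8 87.
Offset 3: leading byte 0xF0 = 11110000 → 4-byte char #2 = F0 90 80 BE.
Offset 7: leading byte 0xD7 = 11010111 → 2-byte char #3 = D7 92.
Offset 9: leading byte 0xE5 = 11100101 → 3-byte char #4 = E5 8C 82.
Offset 12: leading byte 0xE1 = 11100001 → 3-byte char #5 = E1 93 B8.
Offset 15: leading byte 0x3D = 00111101 → 1-byte char #6 = 3D.
Leading byte 0x3D = 00111101 matches 0xxxxxxx → 1-byte sequence.
Byte 1: 0x3D = 00111101, payload 0111101 (7 bits).
Concatenate: 0111101 = 0x3D (7 bits → U+003D).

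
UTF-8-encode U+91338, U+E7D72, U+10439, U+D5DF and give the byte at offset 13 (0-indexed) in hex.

U+91338 → 4-byte form F2 91 8C B8 at offsets 0–3.
U+E7D72 → 4-byte form F3 A7 B5 B2 at offsets 4–7.
U+10439 → 4-byte form F0 90 90 B9 at offsets 8–11.
U+D5DF → 3-byte form ED 97 9F at offsets 12–14.
Offset 13 falls in char 4's range; it's byte 2 of ED 97 9F = 0x97.

0x97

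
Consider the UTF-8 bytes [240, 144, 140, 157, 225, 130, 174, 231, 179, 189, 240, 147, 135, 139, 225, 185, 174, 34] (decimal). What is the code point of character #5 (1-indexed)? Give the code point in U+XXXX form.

U+1E6E

Offset 0: leading byte 0xF0 = 11110000 → 4-byte char #1 = F0 90 8C 9D.
Offset 4: leading byte 0xE1 = 11100001 → 3-byte char #2 = E1 82 AE.
Offset 7: leading byte 0xE7 = 11100111 → 3-byte char #3 = E7 B3 BD.
Offset 10: leading byte 0xF0 = 11110000 → 4-byte char #4 = F0 93 87 8B.
Offset 14: leading byte 0xE1 = 11100001 → 3-byte char #5 = E1 B9 AE.
Leading byte 0xE1 = 11100001 matches 1110xxxx → 3-byte sequence.
Byte 1: 0xE1 = 11100001, payload 0001 (4 bits).
Byte 2: 0xB9 = 10111001 (10xxxxxx ✓), payload 111001.
Byte 3: 0xAE = 10101110 (10xxxxxx ✓), payload 101110.
Concatenate: 0001111001101110 = 0x1E6E (16 bits → U+1E6E).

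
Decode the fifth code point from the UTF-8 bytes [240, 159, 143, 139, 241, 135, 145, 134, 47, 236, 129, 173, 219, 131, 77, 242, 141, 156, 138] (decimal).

Offset 0: leading byte 0xF0 = 11110000 → 4-byte char #1 = F0 9F 8F 8B.
Offset 4: leading byte 0xF1 = 11110001 → 4-byte char #2 = F1 87 91 86.
Offset 8: leading byte 0x2F = 00101111 → 1-byte char #3 = 2F.
Offset 9: leading byte 0xEC = 11101100 → 3-byte char #4 = EC 81 AD.
Offset 12: leading byte 0xDB = 11011011 → 2-byte char #5 = DB 83.
Leading byte 0xDB = 11011011 matches 110xxxxx → 2-byte sequence.
Byte 1: 0xDB = 11011011, payload 11011 (5 bits).
Byte 2: 0x83 = 10000011 (10xxxxxx ✓), payload 000011.
Concatenate: 11011000011 = 0x6C3 (11 bits → U+06C3).

U+06C3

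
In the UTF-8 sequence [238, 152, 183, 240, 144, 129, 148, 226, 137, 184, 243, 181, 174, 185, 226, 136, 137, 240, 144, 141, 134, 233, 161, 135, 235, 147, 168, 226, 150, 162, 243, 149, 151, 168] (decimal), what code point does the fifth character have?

U+2209

Offset 0: leading byte 0xEE = 11101110 → 3-byte char #1 = EE 98 B7.
Offset 3: leading byte 0xF0 = 11110000 → 4-byte char #2 = F0 90 81 94.
Offset 7: leading byte 0xE2 = 11100010 → 3-byte char #3 = E2 89 B8.
Offset 10: leading byte 0xF3 = 11110011 → 4-byte char #4 = F3 B5 AE B9.
Offset 14: leading byte 0xE2 = 11100010 → 3-byte char #5 = E2 88 89.
Leading byte 0xE2 = 11100010 matches 1110xxxx → 3-byte sequence.
Byte 1: 0xE2 = 11100010, payload 0010 (4 bits).
Byte 2: 0x88 = 10001000 (10xxxxxx ✓), payload 001000.
Byte 3: 0x89 = 10001001 (10xxxxxx ✓), payload 001001.
Concatenate: 0010001000001001 = 0x2209 (16 bits → U+2209).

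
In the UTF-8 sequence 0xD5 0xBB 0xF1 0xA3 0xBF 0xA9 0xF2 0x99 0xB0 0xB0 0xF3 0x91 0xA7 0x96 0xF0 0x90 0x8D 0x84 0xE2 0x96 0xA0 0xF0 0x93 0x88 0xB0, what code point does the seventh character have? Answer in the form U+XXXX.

U+13230

Offset 0: leading byte 0xD5 = 11010101 → 2-byte char #1 = D5 BB.
Offset 2: leading byte 0xF1 = 11110001 → 4-byte char #2 = F1 A3 BF A9.
Offset 6: leading byte 0xF2 = 11110010 → 4-byte char #3 = F2 99 B0 B0.
Offset 10: leading byte 0xF3 = 11110011 → 4-byte char #4 = F3 91 A7 96.
Offset 14: leading byte 0xF0 = 11110000 → 4-byte char #5 = F0 90 8D 84.
Offset 18: leading byte 0xE2 = 11100010 → 3-byte char #6 = E2 96 A0.
Offset 21: leading byte 0xF0 = 11110000 → 4-byte char #7 = F0 93 88 B0.
Leading byte 0xF0 = 11110000 matches 11110xxx → 4-byte sequence.
Byte 1: 0xF0 = 11110000, payload 000 (3 bits).
Byte 2: 0x93 = 10010011 (10xxxxxx ✓), payload 010011.
Byte 3: 0x88 = 10001000 (10xxxxxx ✓), payload 001000.
Byte 4: 0xB0 = 10110000 (10xxxxxx ✓), payload 110000.
Concatenate: 000010011001000110000 = 0x13230 (21 bits → U+13230).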